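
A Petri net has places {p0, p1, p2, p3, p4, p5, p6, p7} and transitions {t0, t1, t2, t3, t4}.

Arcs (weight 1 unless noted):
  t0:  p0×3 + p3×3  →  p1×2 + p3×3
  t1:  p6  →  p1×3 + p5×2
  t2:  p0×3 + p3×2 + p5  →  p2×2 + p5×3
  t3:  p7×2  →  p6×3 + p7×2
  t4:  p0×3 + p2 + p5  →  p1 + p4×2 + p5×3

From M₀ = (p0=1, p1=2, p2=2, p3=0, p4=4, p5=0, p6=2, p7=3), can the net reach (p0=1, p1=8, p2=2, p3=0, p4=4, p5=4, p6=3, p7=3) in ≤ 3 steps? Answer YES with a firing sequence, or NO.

YES — reachable via ⟨t1, t1, t3⟩ (3 firings)

step 1: fire t1:  (p0=1, p1=2, p2=2, p3=0, p4=4, p5=0, p6=2, p7=3) → (p0=1, p1=5, p2=2, p3=0, p4=4, p5=2, p6=1, p7=3)
step 2: fire t1:  (p0=1, p1=5, p2=2, p3=0, p4=4, p5=2, p6=1, p7=3) → (p0=1, p1=8, p2=2, p3=0, p4=4, p5=4, p6=0, p7=3)
step 3: fire t3:  (p0=1, p1=8, p2=2, p3=0, p4=4, p5=4, p6=0, p7=3) → (p0=1, p1=8, p2=2, p3=0, p4=4, p5=4, p6=3, p7=3)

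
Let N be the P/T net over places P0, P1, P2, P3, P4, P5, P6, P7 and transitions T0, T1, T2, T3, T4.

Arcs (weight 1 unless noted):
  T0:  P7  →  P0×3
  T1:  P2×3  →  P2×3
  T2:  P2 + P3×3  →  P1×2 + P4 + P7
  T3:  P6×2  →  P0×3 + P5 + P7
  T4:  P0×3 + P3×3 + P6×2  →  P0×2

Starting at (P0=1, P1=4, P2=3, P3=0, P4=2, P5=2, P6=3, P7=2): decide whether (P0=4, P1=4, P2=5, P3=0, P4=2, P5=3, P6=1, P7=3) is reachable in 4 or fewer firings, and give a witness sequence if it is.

depth 0: 1 marking
depth 1: 3 markings reached so far
depth 2: 5 markings reached so far
depth 3: 6 markings reached so far
depth 4: 7 markings reached so far
target is not among the 7 markings reachable within 4 steps

NO — not reachable within 4 firings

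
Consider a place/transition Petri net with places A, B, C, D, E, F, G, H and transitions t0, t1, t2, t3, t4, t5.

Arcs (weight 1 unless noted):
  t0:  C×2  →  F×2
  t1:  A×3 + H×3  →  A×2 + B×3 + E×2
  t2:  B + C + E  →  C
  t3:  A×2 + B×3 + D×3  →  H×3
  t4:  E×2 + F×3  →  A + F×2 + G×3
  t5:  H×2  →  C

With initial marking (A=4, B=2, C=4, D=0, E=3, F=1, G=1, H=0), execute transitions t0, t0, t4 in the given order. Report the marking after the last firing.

step 1: fire t0:  (A=4, B=2, C=4, D=0, E=3, F=1, G=1, H=0) → (A=4, B=2, C=2, D=0, E=3, F=3, G=1, H=0)
step 2: fire t0:  (A=4, B=2, C=2, D=0, E=3, F=3, G=1, H=0) → (A=4, B=2, C=0, D=0, E=3, F=5, G=1, H=0)
step 3: fire t4:  (A=4, B=2, C=0, D=0, E=3, F=5, G=1, H=0) → (A=5, B=2, C=0, D=0, E=1, F=4, G=4, H=0)

(A=5, B=2, C=0, D=0, E=1, F=4, G=4, H=0)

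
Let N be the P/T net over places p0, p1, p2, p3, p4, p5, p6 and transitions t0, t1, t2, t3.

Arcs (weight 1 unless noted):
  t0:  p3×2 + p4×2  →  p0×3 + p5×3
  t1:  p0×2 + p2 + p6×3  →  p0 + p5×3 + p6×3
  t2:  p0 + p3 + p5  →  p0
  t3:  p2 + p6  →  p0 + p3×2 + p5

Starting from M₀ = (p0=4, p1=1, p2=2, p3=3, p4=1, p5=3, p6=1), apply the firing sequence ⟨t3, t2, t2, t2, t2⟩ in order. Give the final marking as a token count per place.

(p0=5, p1=1, p2=1, p3=1, p4=1, p5=0, p6=0)

step 1: fire t3:  (p0=4, p1=1, p2=2, p3=3, p4=1, p5=3, p6=1) → (p0=5, p1=1, p2=1, p3=5, p4=1, p5=4, p6=0)
step 2: fire t2:  (p0=5, p1=1, p2=1, p3=5, p4=1, p5=4, p6=0) → (p0=5, p1=1, p2=1, p3=4, p4=1, p5=3, p6=0)
step 3: fire t2:  (p0=5, p1=1, p2=1, p3=4, p4=1, p5=3, p6=0) → (p0=5, p1=1, p2=1, p3=3, p4=1, p5=2, p6=0)
step 4: fire t2:  (p0=5, p1=1, p2=1, p3=3, p4=1, p5=2, p6=0) → (p0=5, p1=1, p2=1, p3=2, p4=1, p5=1, p6=0)
step 5: fire t2:  (p0=5, p1=1, p2=1, p3=2, p4=1, p5=1, p6=0) → (p0=5, p1=1, p2=1, p3=1, p4=1, p5=0, p6=0)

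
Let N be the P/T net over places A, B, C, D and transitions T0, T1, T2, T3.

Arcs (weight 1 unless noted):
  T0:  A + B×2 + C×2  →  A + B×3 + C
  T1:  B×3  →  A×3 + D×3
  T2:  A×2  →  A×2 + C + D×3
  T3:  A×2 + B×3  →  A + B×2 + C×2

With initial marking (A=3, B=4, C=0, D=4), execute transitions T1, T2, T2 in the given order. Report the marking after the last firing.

step 1: fire T1:  (A=3, B=4, C=0, D=4) → (A=6, B=1, C=0, D=7)
step 2: fire T2:  (A=6, B=1, C=0, D=7) → (A=6, B=1, C=1, D=10)
step 3: fire T2:  (A=6, B=1, C=1, D=10) → (A=6, B=1, C=2, D=13)

(A=6, B=1, C=2, D=13)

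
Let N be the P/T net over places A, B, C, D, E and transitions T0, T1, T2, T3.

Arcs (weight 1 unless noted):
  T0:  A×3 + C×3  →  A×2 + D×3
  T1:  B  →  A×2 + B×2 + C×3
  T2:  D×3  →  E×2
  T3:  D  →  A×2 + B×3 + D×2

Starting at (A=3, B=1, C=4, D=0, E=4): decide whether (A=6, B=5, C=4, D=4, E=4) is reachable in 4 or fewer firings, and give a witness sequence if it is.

YES — reachable via ⟨T0, T1, T3⟩ (3 firings)

step 1: fire T0:  (A=3, B=1, C=4, D=0, E=4) → (A=2, B=1, C=1, D=3, E=4)
step 2: fire T1:  (A=2, B=1, C=1, D=3, E=4) → (A=4, B=2, C=4, D=3, E=4)
step 3: fire T3:  (A=4, B=2, C=4, D=3, E=4) → (A=6, B=5, C=4, D=4, E=4)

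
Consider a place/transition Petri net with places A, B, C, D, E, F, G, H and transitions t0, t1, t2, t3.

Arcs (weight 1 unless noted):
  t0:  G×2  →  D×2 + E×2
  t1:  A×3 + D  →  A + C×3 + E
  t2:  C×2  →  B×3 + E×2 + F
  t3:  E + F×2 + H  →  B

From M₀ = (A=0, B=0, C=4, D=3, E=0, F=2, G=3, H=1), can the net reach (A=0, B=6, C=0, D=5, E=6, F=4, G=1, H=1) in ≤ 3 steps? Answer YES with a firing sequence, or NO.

step 1: fire t0:  (A=0, B=0, C=4, D=3, E=0, F=2, G=3, H=1) → (A=0, B=0, C=4, D=5, E=2, F=2, G=1, H=1)
step 2: fire t2:  (A=0, B=0, C=4, D=5, E=2, F=2, G=1, H=1) → (A=0, B=3, C=2, D=5, E=4, F=3, G=1, H=1)
step 3: fire t2:  (A=0, B=3, C=2, D=5, E=4, F=3, G=1, H=1) → (A=0, B=6, C=0, D=5, E=6, F=4, G=1, H=1)

YES — reachable via ⟨t0, t2, t2⟩ (3 firings)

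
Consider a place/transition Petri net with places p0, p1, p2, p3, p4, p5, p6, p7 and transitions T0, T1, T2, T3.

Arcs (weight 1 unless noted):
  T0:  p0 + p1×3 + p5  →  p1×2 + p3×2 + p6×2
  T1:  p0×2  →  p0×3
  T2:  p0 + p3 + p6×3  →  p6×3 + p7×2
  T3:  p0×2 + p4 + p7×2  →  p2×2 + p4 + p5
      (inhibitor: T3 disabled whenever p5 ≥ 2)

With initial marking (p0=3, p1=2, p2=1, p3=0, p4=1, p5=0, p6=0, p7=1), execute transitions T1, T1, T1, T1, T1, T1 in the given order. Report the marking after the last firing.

(p0=9, p1=2, p2=1, p3=0, p4=1, p5=0, p6=0, p7=1)

step 1: fire T1:  (p0=3, p1=2, p2=1, p3=0, p4=1, p5=0, p6=0, p7=1) → (p0=4, p1=2, p2=1, p3=0, p4=1, p5=0, p6=0, p7=1)
step 2: fire T1:  (p0=4, p1=2, p2=1, p3=0, p4=1, p5=0, p6=0, p7=1) → (p0=5, p1=2, p2=1, p3=0, p4=1, p5=0, p6=0, p7=1)
step 3: fire T1:  (p0=5, p1=2, p2=1, p3=0, p4=1, p5=0, p6=0, p7=1) → (p0=6, p1=2, p2=1, p3=0, p4=1, p5=0, p6=0, p7=1)
step 4: fire T1:  (p0=6, p1=2, p2=1, p3=0, p4=1, p5=0, p6=0, p7=1) → (p0=7, p1=2, p2=1, p3=0, p4=1, p5=0, p6=0, p7=1)
step 5: fire T1:  (p0=7, p1=2, p2=1, p3=0, p4=1, p5=0, p6=0, p7=1) → (p0=8, p1=2, p2=1, p3=0, p4=1, p5=0, p6=0, p7=1)
step 6: fire T1:  (p0=8, p1=2, p2=1, p3=0, p4=1, p5=0, p6=0, p7=1) → (p0=9, p1=2, p2=1, p3=0, p4=1, p5=0, p6=0, p7=1)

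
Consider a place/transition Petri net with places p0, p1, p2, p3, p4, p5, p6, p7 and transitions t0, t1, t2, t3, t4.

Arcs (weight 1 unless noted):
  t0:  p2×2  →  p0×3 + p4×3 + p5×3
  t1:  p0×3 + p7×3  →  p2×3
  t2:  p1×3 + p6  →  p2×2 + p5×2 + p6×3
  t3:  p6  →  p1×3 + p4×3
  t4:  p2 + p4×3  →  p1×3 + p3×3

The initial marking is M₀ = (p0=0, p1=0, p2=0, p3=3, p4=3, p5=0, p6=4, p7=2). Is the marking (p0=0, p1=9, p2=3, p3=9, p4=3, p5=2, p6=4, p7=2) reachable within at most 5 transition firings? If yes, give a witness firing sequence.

depth 0: 1 marking
depth 1: 2 markings reached so far
depth 2: 4 markings reached so far
depth 3: 8 markings reached so far
depth 4: 15 markings reached so far
depth 5: 24 markings reached so far
target is not among the 24 markings reachable within 5 steps

NO — not reachable within 5 firings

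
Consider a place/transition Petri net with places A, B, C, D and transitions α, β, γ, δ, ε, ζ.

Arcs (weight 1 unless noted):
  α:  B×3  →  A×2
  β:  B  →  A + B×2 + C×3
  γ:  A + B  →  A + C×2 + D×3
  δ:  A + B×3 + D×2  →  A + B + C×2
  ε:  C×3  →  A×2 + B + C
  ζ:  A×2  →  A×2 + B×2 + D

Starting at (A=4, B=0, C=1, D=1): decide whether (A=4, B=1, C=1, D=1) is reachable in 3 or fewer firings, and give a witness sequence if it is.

depth 0: 1 marking
depth 1: 2 markings reached so far
depth 2: 5 markings reached so far
depth 3: 17 markings reached so far
target is not among the 17 markings reachable within 3 steps

NO — not reachable within 3 firings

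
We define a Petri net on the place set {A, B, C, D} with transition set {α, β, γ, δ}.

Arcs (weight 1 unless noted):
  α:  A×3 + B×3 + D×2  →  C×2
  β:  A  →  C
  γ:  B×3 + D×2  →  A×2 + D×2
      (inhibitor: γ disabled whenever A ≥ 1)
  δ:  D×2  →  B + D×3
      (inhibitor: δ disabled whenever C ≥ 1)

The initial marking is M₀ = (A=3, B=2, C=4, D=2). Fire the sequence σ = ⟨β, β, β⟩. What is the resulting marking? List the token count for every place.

step 1: fire β:  (A=3, B=2, C=4, D=2) → (A=2, B=2, C=5, D=2)
step 2: fire β:  (A=2, B=2, C=5, D=2) → (A=1, B=2, C=6, D=2)
step 3: fire β:  (A=1, B=2, C=6, D=2) → (A=0, B=2, C=7, D=2)

(A=0, B=2, C=7, D=2)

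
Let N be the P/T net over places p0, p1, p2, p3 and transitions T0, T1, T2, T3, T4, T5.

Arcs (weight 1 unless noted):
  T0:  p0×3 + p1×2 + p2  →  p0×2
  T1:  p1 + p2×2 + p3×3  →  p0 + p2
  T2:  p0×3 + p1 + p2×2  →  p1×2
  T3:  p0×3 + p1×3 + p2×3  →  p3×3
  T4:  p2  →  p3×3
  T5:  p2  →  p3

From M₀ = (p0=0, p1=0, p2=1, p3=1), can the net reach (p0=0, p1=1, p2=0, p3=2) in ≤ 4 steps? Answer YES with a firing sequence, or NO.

NO — not reachable within 4 firings

depth 0: 1 marking
depth 1: 3 markings reached so far
depth 2: 3 markings reached so far
(frontier empty at depth 2; search complete)
target is not among the 3 markings reachable within 4 steps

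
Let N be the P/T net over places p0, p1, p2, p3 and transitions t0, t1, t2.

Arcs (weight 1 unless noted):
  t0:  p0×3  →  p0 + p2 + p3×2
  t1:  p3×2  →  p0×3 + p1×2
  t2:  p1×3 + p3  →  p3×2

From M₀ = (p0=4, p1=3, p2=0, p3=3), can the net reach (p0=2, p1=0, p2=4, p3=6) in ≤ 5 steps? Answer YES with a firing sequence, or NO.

NO — not reachable within 5 firings

depth 0: 1 marking
depth 1: 4 markings reached so far
depth 2: 7 markings reached so far
depth 3: 11 markings reached so far
depth 4: 15 markings reached so far
depth 5: 21 markings reached so far
target is not among the 21 markings reachable within 5 steps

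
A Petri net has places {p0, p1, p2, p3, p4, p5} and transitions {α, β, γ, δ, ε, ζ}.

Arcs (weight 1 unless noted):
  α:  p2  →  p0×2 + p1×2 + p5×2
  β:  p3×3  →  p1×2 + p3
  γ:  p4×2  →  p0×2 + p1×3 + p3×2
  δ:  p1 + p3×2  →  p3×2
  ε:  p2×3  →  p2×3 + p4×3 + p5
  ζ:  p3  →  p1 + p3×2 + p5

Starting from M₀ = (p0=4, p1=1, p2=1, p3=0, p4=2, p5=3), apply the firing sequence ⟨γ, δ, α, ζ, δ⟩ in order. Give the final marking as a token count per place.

(p0=8, p1=5, p2=0, p3=3, p4=0, p5=6)

step 1: fire γ:  (p0=4, p1=1, p2=1, p3=0, p4=2, p5=3) → (p0=6, p1=4, p2=1, p3=2, p4=0, p5=3)
step 2: fire δ:  (p0=6, p1=4, p2=1, p3=2, p4=0, p5=3) → (p0=6, p1=3, p2=1, p3=2, p4=0, p5=3)
step 3: fire α:  (p0=6, p1=3, p2=1, p3=2, p4=0, p5=3) → (p0=8, p1=5, p2=0, p3=2, p4=0, p5=5)
step 4: fire ζ:  (p0=8, p1=5, p2=0, p3=2, p4=0, p5=5) → (p0=8, p1=6, p2=0, p3=3, p4=0, p5=6)
step 5: fire δ:  (p0=8, p1=6, p2=0, p3=3, p4=0, p5=6) → (p0=8, p1=5, p2=0, p3=3, p4=0, p5=6)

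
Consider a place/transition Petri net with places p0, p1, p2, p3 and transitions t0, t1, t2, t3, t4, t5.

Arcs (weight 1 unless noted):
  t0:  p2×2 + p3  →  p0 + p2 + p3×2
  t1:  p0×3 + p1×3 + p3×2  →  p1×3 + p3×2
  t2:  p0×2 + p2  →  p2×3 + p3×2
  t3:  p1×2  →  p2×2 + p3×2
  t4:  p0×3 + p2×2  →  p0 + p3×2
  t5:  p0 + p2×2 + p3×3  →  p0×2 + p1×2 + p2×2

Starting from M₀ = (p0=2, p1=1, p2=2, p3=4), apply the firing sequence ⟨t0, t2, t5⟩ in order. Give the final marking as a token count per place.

step 1: fire t0:  (p0=2, p1=1, p2=2, p3=4) → (p0=3, p1=1, p2=1, p3=5)
step 2: fire t2:  (p0=3, p1=1, p2=1, p3=5) → (p0=1, p1=1, p2=3, p3=7)
step 3: fire t5:  (p0=1, p1=1, p2=3, p3=7) → (p0=2, p1=3, p2=3, p3=4)

(p0=2, p1=3, p2=3, p3=4)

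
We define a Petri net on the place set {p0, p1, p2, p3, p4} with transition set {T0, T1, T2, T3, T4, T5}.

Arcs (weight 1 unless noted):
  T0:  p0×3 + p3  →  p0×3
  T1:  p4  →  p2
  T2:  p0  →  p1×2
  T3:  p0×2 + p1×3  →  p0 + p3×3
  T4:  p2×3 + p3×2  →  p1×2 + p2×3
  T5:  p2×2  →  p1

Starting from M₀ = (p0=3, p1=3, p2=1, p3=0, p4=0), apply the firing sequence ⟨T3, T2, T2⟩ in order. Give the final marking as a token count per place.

step 1: fire T3:  (p0=3, p1=3, p2=1, p3=0, p4=0) → (p0=2, p1=0, p2=1, p3=3, p4=0)
step 2: fire T2:  (p0=2, p1=0, p2=1, p3=3, p4=0) → (p0=1, p1=2, p2=1, p3=3, p4=0)
step 3: fire T2:  (p0=1, p1=2, p2=1, p3=3, p4=0) → (p0=0, p1=4, p2=1, p3=3, p4=0)

(p0=0, p1=4, p2=1, p3=3, p4=0)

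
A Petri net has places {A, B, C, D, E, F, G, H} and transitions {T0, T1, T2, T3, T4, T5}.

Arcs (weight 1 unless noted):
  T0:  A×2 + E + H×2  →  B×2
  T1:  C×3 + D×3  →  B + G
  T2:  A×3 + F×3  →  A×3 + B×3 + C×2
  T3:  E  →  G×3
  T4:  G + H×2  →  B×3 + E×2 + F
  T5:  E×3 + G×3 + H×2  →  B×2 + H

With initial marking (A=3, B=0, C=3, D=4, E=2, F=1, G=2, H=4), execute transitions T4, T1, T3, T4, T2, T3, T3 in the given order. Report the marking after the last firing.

(A=3, B=10, C=2, D=1, E=3, F=0, G=10, H=0)

step 1: fire T4:  (A=3, B=0, C=3, D=4, E=2, F=1, G=2, H=4) → (A=3, B=3, C=3, D=4, E=4, F=2, G=1, H=2)
step 2: fire T1:  (A=3, B=3, C=3, D=4, E=4, F=2, G=1, H=2) → (A=3, B=4, C=0, D=1, E=4, F=2, G=2, H=2)
step 3: fire T3:  (A=3, B=4, C=0, D=1, E=4, F=2, G=2, H=2) → (A=3, B=4, C=0, D=1, E=3, F=2, G=5, H=2)
step 4: fire T4:  (A=3, B=4, C=0, D=1, E=3, F=2, G=5, H=2) → (A=3, B=7, C=0, D=1, E=5, F=3, G=4, H=0)
step 5: fire T2:  (A=3, B=7, C=0, D=1, E=5, F=3, G=4, H=0) → (A=3, B=10, C=2, D=1, E=5, F=0, G=4, H=0)
step 6: fire T3:  (A=3, B=10, C=2, D=1, E=5, F=0, G=4, H=0) → (A=3, B=10, C=2, D=1, E=4, F=0, G=7, H=0)
step 7: fire T3:  (A=3, B=10, C=2, D=1, E=4, F=0, G=7, H=0) → (A=3, B=10, C=2, D=1, E=3, F=0, G=10, H=0)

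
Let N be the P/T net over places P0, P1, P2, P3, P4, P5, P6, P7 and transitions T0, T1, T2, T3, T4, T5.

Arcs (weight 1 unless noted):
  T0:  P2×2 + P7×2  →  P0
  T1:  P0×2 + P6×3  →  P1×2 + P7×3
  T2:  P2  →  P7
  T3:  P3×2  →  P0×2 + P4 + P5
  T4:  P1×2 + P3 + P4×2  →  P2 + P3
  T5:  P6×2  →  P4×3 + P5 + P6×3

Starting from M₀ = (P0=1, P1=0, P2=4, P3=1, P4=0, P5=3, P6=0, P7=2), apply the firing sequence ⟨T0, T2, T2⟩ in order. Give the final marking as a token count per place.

step 1: fire T0:  (P0=1, P1=0, P2=4, P3=1, P4=0, P5=3, P6=0, P7=2) → (P0=2, P1=0, P2=2, P3=1, P4=0, P5=3, P6=0, P7=0)
step 2: fire T2:  (P0=2, P1=0, P2=2, P3=1, P4=0, P5=3, P6=0, P7=0) → (P0=2, P1=0, P2=1, P3=1, P4=0, P5=3, P6=0, P7=1)
step 3: fire T2:  (P0=2, P1=0, P2=1, P3=1, P4=0, P5=3, P6=0, P7=1) → (P0=2, P1=0, P2=0, P3=1, P4=0, P5=3, P6=0, P7=2)

(P0=2, P1=0, P2=0, P3=1, P4=0, P5=3, P6=0, P7=2)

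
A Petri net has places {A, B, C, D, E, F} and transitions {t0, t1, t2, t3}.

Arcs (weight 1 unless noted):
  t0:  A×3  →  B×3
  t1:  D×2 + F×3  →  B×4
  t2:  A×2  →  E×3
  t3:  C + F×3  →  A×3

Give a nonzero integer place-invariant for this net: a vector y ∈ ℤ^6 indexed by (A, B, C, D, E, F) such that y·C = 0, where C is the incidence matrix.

y = (A:3, B:3, C:9, D:6, E:2, F:0)

Incidence matrix C (rows=places, cols=transitions):
       t0   t1   t2   t3
    A  -3    0   -2    3
    B   3    4    0    0
    C   0    0    0   -1
    D   0   -2    0    0
    E   0    0    3    0
    F   0   -3    0   -3

Candidate y = [3, 3, 9, 6, 2, 0]; check y·C column-wise:
  col t0: 3·-3 + 3·3 + 9·0 + 6·0 + 2·0 = 0
  col t1: 3·0 + 3·4 + 9·0 + 6·-2 + 2·0 + 0·-3 = 0
  col t2: 3·-2 + 3·0 + 9·0 + 6·0 + 2·3 = 0
  col t3: 3·3 + 3·0 + 9·-1 + 6·0 + 2·0 + 0·-3 = 0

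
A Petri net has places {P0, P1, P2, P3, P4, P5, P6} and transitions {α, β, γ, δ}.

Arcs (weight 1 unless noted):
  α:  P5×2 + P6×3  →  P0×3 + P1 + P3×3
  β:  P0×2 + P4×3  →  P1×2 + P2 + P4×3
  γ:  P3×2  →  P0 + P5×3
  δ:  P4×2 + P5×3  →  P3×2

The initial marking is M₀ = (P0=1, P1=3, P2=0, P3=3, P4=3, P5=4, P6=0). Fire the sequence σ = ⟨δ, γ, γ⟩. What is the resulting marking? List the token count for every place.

(P0=3, P1=3, P2=0, P3=1, P4=1, P5=7, P6=0)

step 1: fire δ:  (P0=1, P1=3, P2=0, P3=3, P4=3, P5=4, P6=0) → (P0=1, P1=3, P2=0, P3=5, P4=1, P5=1, P6=0)
step 2: fire γ:  (P0=1, P1=3, P2=0, P3=5, P4=1, P5=1, P6=0) → (P0=2, P1=3, P2=0, P3=3, P4=1, P5=4, P6=0)
step 3: fire γ:  (P0=2, P1=3, P2=0, P3=3, P4=1, P5=4, P6=0) → (P0=3, P1=3, P2=0, P3=1, P4=1, P5=7, P6=0)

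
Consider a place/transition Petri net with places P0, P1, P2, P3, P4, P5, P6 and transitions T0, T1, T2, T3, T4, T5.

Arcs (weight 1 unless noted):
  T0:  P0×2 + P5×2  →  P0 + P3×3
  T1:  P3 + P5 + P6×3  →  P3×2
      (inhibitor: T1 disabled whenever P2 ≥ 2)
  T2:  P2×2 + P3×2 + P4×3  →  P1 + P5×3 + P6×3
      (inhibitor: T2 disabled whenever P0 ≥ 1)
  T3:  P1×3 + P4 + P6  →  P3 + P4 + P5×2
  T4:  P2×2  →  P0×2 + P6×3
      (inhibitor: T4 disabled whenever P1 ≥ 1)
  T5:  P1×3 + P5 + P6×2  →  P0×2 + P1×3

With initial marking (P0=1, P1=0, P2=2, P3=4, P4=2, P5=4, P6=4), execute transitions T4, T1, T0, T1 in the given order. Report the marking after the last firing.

step 1: fire T4:  (P0=1, P1=0, P2=2, P3=4, P4=2, P5=4, P6=4) → (P0=3, P1=0, P2=0, P3=4, P4=2, P5=4, P6=7)
step 2: fire T1:  (P0=3, P1=0, P2=0, P3=4, P4=2, P5=4, P6=7) → (P0=3, P1=0, P2=0, P3=5, P4=2, P5=3, P6=4)
step 3: fire T0:  (P0=3, P1=0, P2=0, P3=5, P4=2, P5=3, P6=4) → (P0=2, P1=0, P2=0, P3=8, P4=2, P5=1, P6=4)
step 4: fire T1:  (P0=2, P1=0, P2=0, P3=8, P4=2, P5=1, P6=4) → (P0=2, P1=0, P2=0, P3=9, P4=2, P5=0, P6=1)

(P0=2, P1=0, P2=0, P3=9, P4=2, P5=0, P6=1)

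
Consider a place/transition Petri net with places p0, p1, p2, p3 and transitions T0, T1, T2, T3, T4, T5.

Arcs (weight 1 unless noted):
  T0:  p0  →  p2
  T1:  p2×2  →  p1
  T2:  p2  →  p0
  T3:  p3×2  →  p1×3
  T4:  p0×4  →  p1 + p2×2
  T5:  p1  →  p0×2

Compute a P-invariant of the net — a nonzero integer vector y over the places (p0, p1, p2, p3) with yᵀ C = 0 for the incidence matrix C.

Incidence matrix C (rows=places, cols=transitions):
       T0   T1   T2   T3   T4   T5
   p0  -1    0    1    0   -4    2
   p1   0    1    0    3    1   -1
   p2   1   -2   -1    0    2    0
   p3   0    0    0   -2    0    0

Candidate y = [1, 2, 1, 3]; check y·C column-wise:
  col T0: 1·-1 + 2·0 + 1·1 + 3·0 = 0
  col T1: 1·0 + 2·1 + 1·-2 + 3·0 = 0
  col T2: 1·1 + 2·0 + 1·-1 + 3·0 = 0
  col T3: 1·0 + 2·3 + 1·0 + 3·-2 = 0
  col T4: 1·-4 + 2·1 + 1·2 + 3·0 = 0
  col T5: 1·2 + 2·-1 + 1·0 + 3·0 = 0

y = (p0:1, p1:2, p2:1, p3:3)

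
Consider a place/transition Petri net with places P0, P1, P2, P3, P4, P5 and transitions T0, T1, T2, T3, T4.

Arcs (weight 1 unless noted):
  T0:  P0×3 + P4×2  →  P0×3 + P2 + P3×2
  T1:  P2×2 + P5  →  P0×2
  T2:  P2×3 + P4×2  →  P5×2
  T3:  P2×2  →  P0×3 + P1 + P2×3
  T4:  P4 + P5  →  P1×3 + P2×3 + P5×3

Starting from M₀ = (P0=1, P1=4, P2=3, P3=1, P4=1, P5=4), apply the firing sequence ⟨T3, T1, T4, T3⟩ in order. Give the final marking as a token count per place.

step 1: fire T3:  (P0=1, P1=4, P2=3, P3=1, P4=1, P5=4) → (P0=4, P1=5, P2=4, P3=1, P4=1, P5=4)
step 2: fire T1:  (P0=4, P1=5, P2=4, P3=1, P4=1, P5=4) → (P0=6, P1=5, P2=2, P3=1, P4=1, P5=3)
step 3: fire T4:  (P0=6, P1=5, P2=2, P3=1, P4=1, P5=3) → (P0=6, P1=8, P2=5, P3=1, P4=0, P5=5)
step 4: fire T3:  (P0=6, P1=8, P2=5, P3=1, P4=0, P5=5) → (P0=9, P1=9, P2=6, P3=1, P4=0, P5=5)

(P0=9, P1=9, P2=6, P3=1, P4=0, P5=5)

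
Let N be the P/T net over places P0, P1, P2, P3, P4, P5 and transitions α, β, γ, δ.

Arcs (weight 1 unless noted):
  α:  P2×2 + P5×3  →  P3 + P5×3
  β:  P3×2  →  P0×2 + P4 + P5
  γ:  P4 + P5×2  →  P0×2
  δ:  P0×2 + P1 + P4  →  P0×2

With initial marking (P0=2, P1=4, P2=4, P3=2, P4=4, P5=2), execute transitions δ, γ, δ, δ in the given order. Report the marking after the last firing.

(P0=4, P1=1, P2=4, P3=2, P4=0, P5=0)

step 1: fire δ:  (P0=2, P1=4, P2=4, P3=2, P4=4, P5=2) → (P0=2, P1=3, P2=4, P3=2, P4=3, P5=2)
step 2: fire γ:  (P0=2, P1=3, P2=4, P3=2, P4=3, P5=2) → (P0=4, P1=3, P2=4, P3=2, P4=2, P5=0)
step 3: fire δ:  (P0=4, P1=3, P2=4, P3=2, P4=2, P5=0) → (P0=4, P1=2, P2=4, P3=2, P4=1, P5=0)
step 4: fire δ:  (P0=4, P1=2, P2=4, P3=2, P4=1, P5=0) → (P0=4, P1=1, P2=4, P3=2, P4=0, P5=0)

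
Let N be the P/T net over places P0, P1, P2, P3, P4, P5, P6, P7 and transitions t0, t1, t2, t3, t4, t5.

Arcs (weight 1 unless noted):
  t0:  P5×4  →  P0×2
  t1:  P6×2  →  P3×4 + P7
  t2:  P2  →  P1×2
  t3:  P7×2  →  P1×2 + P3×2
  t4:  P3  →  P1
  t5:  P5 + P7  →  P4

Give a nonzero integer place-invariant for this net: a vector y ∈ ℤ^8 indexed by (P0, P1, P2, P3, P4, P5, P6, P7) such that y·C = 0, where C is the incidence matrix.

Incidence matrix C (rows=places, cols=transitions):
       t0   t1   t2   t3   t4   t5
   P0   2    0    0    0    0    0
   P1   0    0    2    2    1    0
   P2   0    0   -1    0    0    0
   P3   0    4    0    2   -1    0
   P4   0    0    0    0    0    1
   P5  -4    0    0    0    0   -1
   P6   0   -2    0    0    0    0
   P7   0    1    0   -2    0   -1

Candidate y = [2, 0, 0, 0, 1, 1, 0, 0]; check y·C column-wise:
  col t0: 2·2 + 1·0 + 1·-4 = 0
  col t1: 2·0 + 0·4 + 1·0 + 1·0 + 0·-2 + 0·1 = 0
  col t2: 2·0 + 0·2 + 0·-1 + 1·0 + 1·0 = 0
  col t3: 2·0 + 0·2 + 0·2 + 1·0 + 1·0 + 0·-2 = 0
  col t4: 2·0 + 0·1 + 0·-1 + 1·0 + 1·0 = 0
  col t5: 2·0 + 1·1 + 1·-1 + 0·-1 = 0

y = (P0:2, P1:0, P2:0, P3:0, P4:1, P5:1, P6:0, P7:0)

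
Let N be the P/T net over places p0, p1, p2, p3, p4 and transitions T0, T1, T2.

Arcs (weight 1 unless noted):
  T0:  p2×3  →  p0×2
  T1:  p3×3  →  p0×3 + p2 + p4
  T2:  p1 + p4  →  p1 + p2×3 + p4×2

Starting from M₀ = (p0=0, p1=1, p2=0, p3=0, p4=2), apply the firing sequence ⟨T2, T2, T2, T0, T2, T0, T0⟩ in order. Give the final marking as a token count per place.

step 1: fire T2:  (p0=0, p1=1, p2=0, p3=0, p4=2) → (p0=0, p1=1, p2=3, p3=0, p4=3)
step 2: fire T2:  (p0=0, p1=1, p2=3, p3=0, p4=3) → (p0=0, p1=1, p2=6, p3=0, p4=4)
step 3: fire T2:  (p0=0, p1=1, p2=6, p3=0, p4=4) → (p0=0, p1=1, p2=9, p3=0, p4=5)
step 4: fire T0:  (p0=0, p1=1, p2=9, p3=0, p4=5) → (p0=2, p1=1, p2=6, p3=0, p4=5)
step 5: fire T2:  (p0=2, p1=1, p2=6, p3=0, p4=5) → (p0=2, p1=1, p2=9, p3=0, p4=6)
step 6: fire T0:  (p0=2, p1=1, p2=9, p3=0, p4=6) → (p0=4, p1=1, p2=6, p3=0, p4=6)
step 7: fire T0:  (p0=4, p1=1, p2=6, p3=0, p4=6) → (p0=6, p1=1, p2=3, p3=0, p4=6)

(p0=6, p1=1, p2=3, p3=0, p4=6)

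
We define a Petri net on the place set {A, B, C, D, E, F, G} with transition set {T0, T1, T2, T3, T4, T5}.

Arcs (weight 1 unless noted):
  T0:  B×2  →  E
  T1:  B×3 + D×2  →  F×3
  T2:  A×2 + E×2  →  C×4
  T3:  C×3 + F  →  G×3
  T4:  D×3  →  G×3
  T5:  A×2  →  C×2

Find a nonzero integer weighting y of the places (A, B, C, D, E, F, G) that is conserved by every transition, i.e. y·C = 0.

y = (A:2, B:1, C:2, D:3, E:2, F:3, G:3)

Incidence matrix C (rows=places, cols=transitions):
       T0   T1   T2   T3   T4   T5
    A   0    0   -2    0    0   -2
    B  -2   -3    0    0    0    0
    C   0    0    4   -3    0    2
    D   0   -2    0    0   -3    0
    E   1    0   -2    0    0    0
    F   0    3    0   -1    0    0
    G   0    0    0    3    3    0

Candidate y = [2, 1, 2, 3, 2, 3, 3]; check y·C column-wise:
  col T0: 2·0 + 1·-2 + 2·0 + 3·0 + 2·1 + 3·0 + 3·0 = 0
  col T1: 2·0 + 1·-3 + 2·0 + 3·-2 + 2·0 + 3·3 + 3·0 = 0
  col T2: 2·-2 + 1·0 + 2·4 + 3·0 + 2·-2 + 3·0 + 3·0 = 0
  col T3: 2·0 + 1·0 + 2·-3 + 3·0 + 2·0 + 3·-1 + 3·3 = 0
  col T4: 2·0 + 1·0 + 2·0 + 3·-3 + 2·0 + 3·0 + 3·3 = 0
  col T5: 2·-2 + 1·0 + 2·2 + 3·0 + 2·0 + 3·0 + 3·0 = 0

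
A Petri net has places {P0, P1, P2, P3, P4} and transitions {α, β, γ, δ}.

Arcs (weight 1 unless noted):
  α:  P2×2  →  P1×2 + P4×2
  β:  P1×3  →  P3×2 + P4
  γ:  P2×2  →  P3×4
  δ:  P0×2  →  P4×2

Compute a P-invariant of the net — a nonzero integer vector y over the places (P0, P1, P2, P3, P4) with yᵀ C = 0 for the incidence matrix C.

y = (P0:1, P1:1, P2:2, P3:1, P4:1)

Incidence matrix C (rows=places, cols=transitions):
        α    β    γ    δ
   P0   0    0    0   -2
   P1   2   -3    0    0
   P2  -2    0   -2    0
   P3   0    2    4    0
   P4   2    1    0    2

Candidate y = [1, 1, 2, 1, 1]; check y·C column-wise:
  col α: 1·0 + 1·2 + 2·-2 + 1·0 + 1·2 = 0
  col β: 1·0 + 1·-3 + 2·0 + 1·2 + 1·1 = 0
  col γ: 1·0 + 1·0 + 2·-2 + 1·4 + 1·0 = 0
  col δ: 1·-2 + 1·0 + 2·0 + 1·0 + 1·2 = 0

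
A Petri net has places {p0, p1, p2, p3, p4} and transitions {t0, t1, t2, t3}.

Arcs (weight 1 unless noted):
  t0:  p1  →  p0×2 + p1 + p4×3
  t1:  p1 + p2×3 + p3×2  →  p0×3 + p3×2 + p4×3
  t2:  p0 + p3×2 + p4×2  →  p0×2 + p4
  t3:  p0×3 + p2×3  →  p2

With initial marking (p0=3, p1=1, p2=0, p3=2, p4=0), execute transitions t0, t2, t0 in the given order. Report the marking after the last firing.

step 1: fire t0:  (p0=3, p1=1, p2=0, p3=2, p4=0) → (p0=5, p1=1, p2=0, p3=2, p4=3)
step 2: fire t2:  (p0=5, p1=1, p2=0, p3=2, p4=3) → (p0=6, p1=1, p2=0, p3=0, p4=2)
step 3: fire t0:  (p0=6, p1=1, p2=0, p3=0, p4=2) → (p0=8, p1=1, p2=0, p3=0, p4=5)

(p0=8, p1=1, p2=0, p3=0, p4=5)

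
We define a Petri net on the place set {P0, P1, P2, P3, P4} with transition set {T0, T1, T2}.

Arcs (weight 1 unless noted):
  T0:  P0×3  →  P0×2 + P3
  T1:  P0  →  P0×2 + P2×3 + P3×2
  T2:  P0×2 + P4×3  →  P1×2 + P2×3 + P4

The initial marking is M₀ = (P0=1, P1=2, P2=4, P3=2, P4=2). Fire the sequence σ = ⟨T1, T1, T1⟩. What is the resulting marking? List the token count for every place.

(P0=4, P1=2, P2=13, P3=8, P4=2)

step 1: fire T1:  (P0=1, P1=2, P2=4, P3=2, P4=2) → (P0=2, P1=2, P2=7, P3=4, P4=2)
step 2: fire T1:  (P0=2, P1=2, P2=7, P3=4, P4=2) → (P0=3, P1=2, P2=10, P3=6, P4=2)
step 3: fire T1:  (P0=3, P1=2, P2=10, P3=6, P4=2) → (P0=4, P1=2, P2=13, P3=8, P4=2)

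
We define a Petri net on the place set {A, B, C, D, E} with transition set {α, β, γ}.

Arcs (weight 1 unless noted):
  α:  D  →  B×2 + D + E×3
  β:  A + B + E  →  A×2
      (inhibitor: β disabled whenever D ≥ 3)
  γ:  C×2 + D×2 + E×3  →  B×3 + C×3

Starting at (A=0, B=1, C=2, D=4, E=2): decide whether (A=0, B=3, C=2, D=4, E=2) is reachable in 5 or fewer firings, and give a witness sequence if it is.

depth 0: 1 marking
depth 1: 2 markings reached so far
depth 2: 4 markings reached so far
depth 3: 6 markings reached so far
depth 4: 9 markings reached so far
depth 5: 12 markings reached so far
target is not among the 12 markings reachable within 5 steps

NO — not reachable within 5 firings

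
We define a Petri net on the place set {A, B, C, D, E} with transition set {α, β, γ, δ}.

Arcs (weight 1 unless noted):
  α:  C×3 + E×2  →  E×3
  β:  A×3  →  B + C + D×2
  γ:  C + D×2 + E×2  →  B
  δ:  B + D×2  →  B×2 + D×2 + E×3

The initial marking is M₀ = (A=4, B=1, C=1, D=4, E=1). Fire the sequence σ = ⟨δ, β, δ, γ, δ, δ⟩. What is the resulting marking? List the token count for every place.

(A=1, B=7, C=1, D=4, E=11)

step 1: fire δ:  (A=4, B=1, C=1, D=4, E=1) → (A=4, B=2, C=1, D=4, E=4)
step 2: fire β:  (A=4, B=2, C=1, D=4, E=4) → (A=1, B=3, C=2, D=6, E=4)
step 3: fire δ:  (A=1, B=3, C=2, D=6, E=4) → (A=1, B=4, C=2, D=6, E=7)
step 4: fire γ:  (A=1, B=4, C=2, D=6, E=7) → (A=1, B=5, C=1, D=4, E=5)
step 5: fire δ:  (A=1, B=5, C=1, D=4, E=5) → (A=1, B=6, C=1, D=4, E=8)
step 6: fire δ:  (A=1, B=6, C=1, D=4, E=8) → (A=1, B=7, C=1, D=4, E=11)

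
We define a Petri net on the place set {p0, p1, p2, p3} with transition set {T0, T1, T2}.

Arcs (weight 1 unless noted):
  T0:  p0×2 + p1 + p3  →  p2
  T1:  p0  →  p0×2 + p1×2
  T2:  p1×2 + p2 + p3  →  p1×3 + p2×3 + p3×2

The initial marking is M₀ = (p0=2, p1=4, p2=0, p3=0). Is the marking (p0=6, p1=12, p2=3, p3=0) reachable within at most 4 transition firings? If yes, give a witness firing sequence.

NO — not reachable within 4 firings

depth 0: 1 marking
depth 1: 2 markings reached so far
depth 2: 3 markings reached so far
depth 3: 4 markings reached so far
depth 4: 5 markings reached so far
target is not among the 5 markings reachable within 4 steps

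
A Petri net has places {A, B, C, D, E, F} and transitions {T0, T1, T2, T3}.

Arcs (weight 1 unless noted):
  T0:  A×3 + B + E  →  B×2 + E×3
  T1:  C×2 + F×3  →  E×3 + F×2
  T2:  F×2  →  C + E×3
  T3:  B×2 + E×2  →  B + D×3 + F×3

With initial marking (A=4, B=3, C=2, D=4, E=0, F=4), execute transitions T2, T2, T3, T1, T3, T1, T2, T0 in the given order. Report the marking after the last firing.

(A=1, B=2, C=1, D=10, E=13, F=2)

step 1: fire T2:  (A=4, B=3, C=2, D=4, E=0, F=4) → (A=4, B=3, C=3, D=4, E=3, F=2)
step 2: fire T2:  (A=4, B=3, C=3, D=4, E=3, F=2) → (A=4, B=3, C=4, D=4, E=6, F=0)
step 3: fire T3:  (A=4, B=3, C=4, D=4, E=6, F=0) → (A=4, B=2, C=4, D=7, E=4, F=3)
step 4: fire T1:  (A=4, B=2, C=4, D=7, E=4, F=3) → (A=4, B=2, C=2, D=7, E=7, F=2)
step 5: fire T3:  (A=4, B=2, C=2, D=7, E=7, F=2) → (A=4, B=1, C=2, D=10, E=5, F=5)
step 6: fire T1:  (A=4, B=1, C=2, D=10, E=5, F=5) → (A=4, B=1, C=0, D=10, E=8, F=4)
step 7: fire T2:  (A=4, B=1, C=0, D=10, E=8, F=4) → (A=4, B=1, C=1, D=10, E=11, F=2)
step 8: fire T0:  (A=4, B=1, C=1, D=10, E=11, F=2) → (A=1, B=2, C=1, D=10, E=13, F=2)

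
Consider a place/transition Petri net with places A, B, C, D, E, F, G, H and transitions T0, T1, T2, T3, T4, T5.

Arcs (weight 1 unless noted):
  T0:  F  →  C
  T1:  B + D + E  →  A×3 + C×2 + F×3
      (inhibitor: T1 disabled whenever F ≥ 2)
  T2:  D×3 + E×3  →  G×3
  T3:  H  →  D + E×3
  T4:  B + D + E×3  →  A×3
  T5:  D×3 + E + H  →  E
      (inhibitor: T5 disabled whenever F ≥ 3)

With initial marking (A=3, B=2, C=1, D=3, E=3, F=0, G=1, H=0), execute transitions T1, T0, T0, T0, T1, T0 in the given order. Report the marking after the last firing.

(A=9, B=0, C=9, D=1, E=1, F=2, G=1, H=0)

step 1: fire T1:  (A=3, B=2, C=1, D=3, E=3, F=0, G=1, H=0) → (A=6, B=1, C=3, D=2, E=2, F=3, G=1, H=0)
step 2: fire T0:  (A=6, B=1, C=3, D=2, E=2, F=3, G=1, H=0) → (A=6, B=1, C=4, D=2, E=2, F=2, G=1, H=0)
step 3: fire T0:  (A=6, B=1, C=4, D=2, E=2, F=2, G=1, H=0) → (A=6, B=1, C=5, D=2, E=2, F=1, G=1, H=0)
step 4: fire T0:  (A=6, B=1, C=5, D=2, E=2, F=1, G=1, H=0) → (A=6, B=1, C=6, D=2, E=2, F=0, G=1, H=0)
step 5: fire T1:  (A=6, B=1, C=6, D=2, E=2, F=0, G=1, H=0) → (A=9, B=0, C=8, D=1, E=1, F=3, G=1, H=0)
step 6: fire T0:  (A=9, B=0, C=8, D=1, E=1, F=3, G=1, H=0) → (A=9, B=0, C=9, D=1, E=1, F=2, G=1, H=0)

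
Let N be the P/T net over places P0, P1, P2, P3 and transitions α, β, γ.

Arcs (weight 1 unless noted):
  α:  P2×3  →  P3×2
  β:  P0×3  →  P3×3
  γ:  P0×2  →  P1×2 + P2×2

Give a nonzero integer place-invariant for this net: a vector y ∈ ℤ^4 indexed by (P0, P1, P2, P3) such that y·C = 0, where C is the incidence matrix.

Incidence matrix C (rows=places, cols=transitions):
        α    β    γ
   P0   0   -3   -2
   P1   0    0    2
   P2  -3    0    2
   P3   2    3    0

Candidate y = [3, 1, 2, 3]; check y·C column-wise:
  col α: 3·0 + 1·0 + 2·-3 + 3·2 = 0
  col β: 3·-3 + 1·0 + 2·0 + 3·3 = 0
  col γ: 3·-2 + 1·2 + 2·2 + 3·0 = 0

y = (P0:3, P1:1, P2:2, P3:3)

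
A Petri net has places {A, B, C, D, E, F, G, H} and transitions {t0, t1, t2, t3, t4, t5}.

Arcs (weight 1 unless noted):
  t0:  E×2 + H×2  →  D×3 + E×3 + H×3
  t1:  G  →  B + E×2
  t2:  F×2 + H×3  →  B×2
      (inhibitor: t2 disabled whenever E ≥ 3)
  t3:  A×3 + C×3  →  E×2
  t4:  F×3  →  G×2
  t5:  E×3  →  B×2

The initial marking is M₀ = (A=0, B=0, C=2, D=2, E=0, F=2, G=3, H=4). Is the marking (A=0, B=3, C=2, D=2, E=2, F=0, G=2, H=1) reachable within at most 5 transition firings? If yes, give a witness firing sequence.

step 1: fire t1:  (A=0, B=0, C=2, D=2, E=0, F=2, G=3, H=4) → (A=0, B=1, C=2, D=2, E=2, F=2, G=2, H=4)
step 2: fire t2:  (A=0, B=1, C=2, D=2, E=2, F=2, G=2, H=4) → (A=0, B=3, C=2, D=2, E=2, F=0, G=2, H=1)

YES — reachable via ⟨t1, t2⟩ (2 firings)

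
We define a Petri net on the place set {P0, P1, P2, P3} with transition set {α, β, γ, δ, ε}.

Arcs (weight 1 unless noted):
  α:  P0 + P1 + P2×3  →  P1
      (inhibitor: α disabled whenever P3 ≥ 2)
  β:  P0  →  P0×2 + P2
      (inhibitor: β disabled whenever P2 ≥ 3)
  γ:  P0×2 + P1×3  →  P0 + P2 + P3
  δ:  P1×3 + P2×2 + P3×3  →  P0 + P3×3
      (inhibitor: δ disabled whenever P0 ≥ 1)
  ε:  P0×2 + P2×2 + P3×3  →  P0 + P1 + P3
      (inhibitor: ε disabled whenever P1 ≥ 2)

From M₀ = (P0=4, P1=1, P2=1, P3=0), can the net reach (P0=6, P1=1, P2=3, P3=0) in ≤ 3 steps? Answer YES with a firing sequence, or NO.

step 1: fire β:  (P0=4, P1=1, P2=1, P3=0) → (P0=5, P1=1, P2=2, P3=0)
step 2: fire β:  (P0=5, P1=1, P2=2, P3=0) → (P0=6, P1=1, P2=3, P3=0)

YES — reachable via ⟨β, β⟩ (2 firings)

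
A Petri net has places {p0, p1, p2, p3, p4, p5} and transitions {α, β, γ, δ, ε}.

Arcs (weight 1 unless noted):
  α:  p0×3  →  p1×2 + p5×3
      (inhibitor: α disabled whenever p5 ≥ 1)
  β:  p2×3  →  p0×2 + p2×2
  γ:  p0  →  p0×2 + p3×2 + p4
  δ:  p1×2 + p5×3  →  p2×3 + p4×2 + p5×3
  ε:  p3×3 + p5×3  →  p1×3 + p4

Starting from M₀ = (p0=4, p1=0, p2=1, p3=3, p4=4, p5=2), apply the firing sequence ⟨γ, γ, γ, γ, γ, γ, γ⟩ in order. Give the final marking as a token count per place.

(p0=11, p1=0, p2=1, p3=17, p4=11, p5=2)

step 1: fire γ:  (p0=4, p1=0, p2=1, p3=3, p4=4, p5=2) → (p0=5, p1=0, p2=1, p3=5, p4=5, p5=2)
step 2: fire γ:  (p0=5, p1=0, p2=1, p3=5, p4=5, p5=2) → (p0=6, p1=0, p2=1, p3=7, p4=6, p5=2)
step 3: fire γ:  (p0=6, p1=0, p2=1, p3=7, p4=6, p5=2) → (p0=7, p1=0, p2=1, p3=9, p4=7, p5=2)
step 4: fire γ:  (p0=7, p1=0, p2=1, p3=9, p4=7, p5=2) → (p0=8, p1=0, p2=1, p3=11, p4=8, p5=2)
step 5: fire γ:  (p0=8, p1=0, p2=1, p3=11, p4=8, p5=2) → (p0=9, p1=0, p2=1, p3=13, p4=9, p5=2)
step 6: fire γ:  (p0=9, p1=0, p2=1, p3=13, p4=9, p5=2) → (p0=10, p1=0, p2=1, p3=15, p4=10, p5=2)
step 7: fire γ:  (p0=10, p1=0, p2=1, p3=15, p4=10, p5=2) → (p0=11, p1=0, p2=1, p3=17, p4=11, p5=2)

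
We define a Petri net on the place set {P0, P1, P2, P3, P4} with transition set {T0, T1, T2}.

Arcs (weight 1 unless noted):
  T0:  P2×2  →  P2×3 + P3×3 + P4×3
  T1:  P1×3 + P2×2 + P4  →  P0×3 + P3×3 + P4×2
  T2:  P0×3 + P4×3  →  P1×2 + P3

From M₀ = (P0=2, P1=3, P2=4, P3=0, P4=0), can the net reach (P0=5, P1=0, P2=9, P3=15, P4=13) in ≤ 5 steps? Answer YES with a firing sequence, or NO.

NO — not reachable within 5 firings

depth 0: 1 marking
depth 1: 2 markings reached so far
depth 2: 4 markings reached so far
depth 3: 7 markings reached so far
depth 4: 10 markings reached so far
depth 5: 13 markings reached so far
target is not among the 13 markings reachable within 5 steps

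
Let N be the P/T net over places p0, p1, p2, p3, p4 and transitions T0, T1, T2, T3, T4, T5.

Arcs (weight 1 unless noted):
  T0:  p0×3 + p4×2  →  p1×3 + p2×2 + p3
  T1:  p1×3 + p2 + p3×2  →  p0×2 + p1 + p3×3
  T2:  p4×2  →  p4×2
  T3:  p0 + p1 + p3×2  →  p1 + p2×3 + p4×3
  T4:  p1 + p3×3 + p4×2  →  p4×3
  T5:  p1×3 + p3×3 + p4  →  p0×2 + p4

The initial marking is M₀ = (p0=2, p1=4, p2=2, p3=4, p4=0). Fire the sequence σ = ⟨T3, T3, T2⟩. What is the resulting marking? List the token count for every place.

step 1: fire T3:  (p0=2, p1=4, p2=2, p3=4, p4=0) → (p0=1, p1=4, p2=5, p3=2, p4=3)
step 2: fire T3:  (p0=1, p1=4, p2=5, p3=2, p4=3) → (p0=0, p1=4, p2=8, p3=0, p4=6)
step 3: fire T2:  (p0=0, p1=4, p2=8, p3=0, p4=6) → (p0=0, p1=4, p2=8, p3=0, p4=6)

(p0=0, p1=4, p2=8, p3=0, p4=6)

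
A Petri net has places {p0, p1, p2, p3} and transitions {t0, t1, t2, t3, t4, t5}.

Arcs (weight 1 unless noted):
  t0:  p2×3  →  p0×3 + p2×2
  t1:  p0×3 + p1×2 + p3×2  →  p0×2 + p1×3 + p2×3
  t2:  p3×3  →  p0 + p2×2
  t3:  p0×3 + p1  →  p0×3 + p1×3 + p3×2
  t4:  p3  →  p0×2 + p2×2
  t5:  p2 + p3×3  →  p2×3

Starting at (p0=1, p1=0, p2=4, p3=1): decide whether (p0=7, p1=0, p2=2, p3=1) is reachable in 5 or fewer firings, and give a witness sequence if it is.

YES — reachable via ⟨t0, t0⟩ (2 firings)

step 1: fire t0:  (p0=1, p1=0, p2=4, p3=1) → (p0=4, p1=0, p2=3, p3=1)
step 2: fire t0:  (p0=4, p1=0, p2=3, p3=1) → (p0=7, p1=0, p2=2, p3=1)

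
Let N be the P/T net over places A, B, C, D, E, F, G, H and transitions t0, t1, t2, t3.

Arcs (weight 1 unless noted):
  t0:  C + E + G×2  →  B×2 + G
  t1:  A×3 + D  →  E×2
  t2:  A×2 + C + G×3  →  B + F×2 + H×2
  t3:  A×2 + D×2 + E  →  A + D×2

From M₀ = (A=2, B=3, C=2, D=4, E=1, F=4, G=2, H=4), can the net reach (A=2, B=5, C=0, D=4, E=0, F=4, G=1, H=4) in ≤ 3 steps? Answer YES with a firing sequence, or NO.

NO — not reachable within 3 firings

depth 0: 1 marking
depth 1: 3 markings reached so far
depth 2: 3 markings reached so far
(frontier empty at depth 2; search complete)
target is not among the 3 markings reachable within 3 steps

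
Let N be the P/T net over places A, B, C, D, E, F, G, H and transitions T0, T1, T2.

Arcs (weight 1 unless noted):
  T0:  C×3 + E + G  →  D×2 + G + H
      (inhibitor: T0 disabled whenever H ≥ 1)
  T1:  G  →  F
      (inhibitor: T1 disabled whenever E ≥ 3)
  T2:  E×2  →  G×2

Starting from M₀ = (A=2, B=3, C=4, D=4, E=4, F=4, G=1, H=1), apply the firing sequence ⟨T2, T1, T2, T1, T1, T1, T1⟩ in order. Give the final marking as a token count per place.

(A=2, B=3, C=4, D=4, E=0, F=9, G=0, H=1)

step 1: fire T2:  (A=2, B=3, C=4, D=4, E=4, F=4, G=1, H=1) → (A=2, B=3, C=4, D=4, E=2, F=4, G=3, H=1)
step 2: fire T1:  (A=2, B=3, C=4, D=4, E=2, F=4, G=3, H=1) → (A=2, B=3, C=4, D=4, E=2, F=5, G=2, H=1)
step 3: fire T2:  (A=2, B=3, C=4, D=4, E=2, F=5, G=2, H=1) → (A=2, B=3, C=4, D=4, E=0, F=5, G=4, H=1)
step 4: fire T1:  (A=2, B=3, C=4, D=4, E=0, F=5, G=4, H=1) → (A=2, B=3, C=4, D=4, E=0, F=6, G=3, H=1)
step 5: fire T1:  (A=2, B=3, C=4, D=4, E=0, F=6, G=3, H=1) → (A=2, B=3, C=4, D=4, E=0, F=7, G=2, H=1)
step 6: fire T1:  (A=2, B=3, C=4, D=4, E=0, F=7, G=2, H=1) → (A=2, B=3, C=4, D=4, E=0, F=8, G=1, H=1)
step 7: fire T1:  (A=2, B=3, C=4, D=4, E=0, F=8, G=1, H=1) → (A=2, B=3, C=4, D=4, E=0, F=9, G=0, H=1)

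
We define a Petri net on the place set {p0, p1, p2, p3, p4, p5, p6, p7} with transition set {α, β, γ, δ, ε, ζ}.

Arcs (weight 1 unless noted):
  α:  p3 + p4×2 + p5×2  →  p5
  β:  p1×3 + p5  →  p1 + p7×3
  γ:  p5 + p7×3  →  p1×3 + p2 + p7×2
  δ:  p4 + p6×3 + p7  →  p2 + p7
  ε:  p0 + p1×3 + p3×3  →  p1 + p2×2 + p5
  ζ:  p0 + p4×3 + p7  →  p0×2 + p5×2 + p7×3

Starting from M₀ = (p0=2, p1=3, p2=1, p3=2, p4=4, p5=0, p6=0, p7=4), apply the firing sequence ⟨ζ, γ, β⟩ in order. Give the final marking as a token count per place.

step 1: fire ζ:  (p0=2, p1=3, p2=1, p3=2, p4=4, p5=0, p6=0, p7=4) → (p0=3, p1=3, p2=1, p3=2, p4=1, p5=2, p6=0, p7=6)
step 2: fire γ:  (p0=3, p1=3, p2=1, p3=2, p4=1, p5=2, p6=0, p7=6) → (p0=3, p1=6, p2=2, p3=2, p4=1, p5=1, p6=0, p7=5)
step 3: fire β:  (p0=3, p1=6, p2=2, p3=2, p4=1, p5=1, p6=0, p7=5) → (p0=3, p1=4, p2=2, p3=2, p4=1, p5=0, p6=0, p7=8)

(p0=3, p1=4, p2=2, p3=2, p4=1, p5=0, p6=0, p7=8)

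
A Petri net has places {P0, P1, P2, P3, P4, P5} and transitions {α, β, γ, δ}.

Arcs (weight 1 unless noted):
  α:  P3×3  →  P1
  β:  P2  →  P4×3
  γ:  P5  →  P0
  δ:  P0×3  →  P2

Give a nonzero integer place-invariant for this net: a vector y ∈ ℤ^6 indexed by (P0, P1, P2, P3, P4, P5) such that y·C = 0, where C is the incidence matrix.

y = (P0:0, P1:3, P2:0, P3:1, P4:0, P5:0)

Incidence matrix C (rows=places, cols=transitions):
        α    β    γ    δ
   P0   0    0    1   -3
   P1   1    0    0    0
   P2   0   -1    0    1
   P3  -3    0    0    0
   P4   0    3    0    0
   P5   0    0   -1    0

Candidate y = [0, 3, 0, 1, 0, 0]; check y·C column-wise:
  col α: 3·1 + 1·-3 = 0
  col β: 3·0 + 0·-1 + 1·0 + 0·3 = 0
  col γ: 0·1 + 3·0 + 1·0 + 0·-1 = 0
  col δ: 0·-3 + 3·0 + 0·1 + 1·0 = 0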